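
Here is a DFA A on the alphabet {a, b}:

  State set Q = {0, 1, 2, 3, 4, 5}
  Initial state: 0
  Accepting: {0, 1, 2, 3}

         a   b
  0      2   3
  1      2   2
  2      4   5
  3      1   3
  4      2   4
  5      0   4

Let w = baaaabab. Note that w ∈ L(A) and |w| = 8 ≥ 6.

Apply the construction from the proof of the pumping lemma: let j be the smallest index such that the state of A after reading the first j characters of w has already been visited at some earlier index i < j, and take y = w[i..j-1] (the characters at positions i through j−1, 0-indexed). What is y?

State sequence: 0 -b-> 3 -a-> 1 -a-> 2 -a-> 4 -a-> 2 -b-> 5 -a-> 0 -b-> 3
First repeat at step 5: 2 was already visited.

So i = 3, j = 5, giving x = w[0:3] = baa, y = w[3:5] = aa, z = w[5:8] = bab.
Check: |xy| = 5 ≤ 6 and |y| = 2 ≥ 1. Reading y takes A from 2 back to 2, so every xyⁱz is accepted.
Since A has 6 states, any run of length ≥ 6 visits 6+1 states, so by pigeonhole some state repeats within the first 6 steps — that repeat gives the pumpable loop.

aa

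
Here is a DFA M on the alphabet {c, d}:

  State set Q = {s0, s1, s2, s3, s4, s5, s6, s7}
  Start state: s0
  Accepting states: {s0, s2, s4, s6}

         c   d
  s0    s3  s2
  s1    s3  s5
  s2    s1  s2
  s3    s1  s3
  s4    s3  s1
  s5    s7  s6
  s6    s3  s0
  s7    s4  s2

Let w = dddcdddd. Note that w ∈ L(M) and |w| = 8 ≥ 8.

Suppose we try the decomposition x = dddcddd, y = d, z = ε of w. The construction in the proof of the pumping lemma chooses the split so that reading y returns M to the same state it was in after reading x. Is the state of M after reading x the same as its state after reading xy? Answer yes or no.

Run of M on the first 8 characters of w = d d d c d d d d:
  step 0: s0  (start)
  step 1: s2  (read d: s0→s2)
  step 2: s2  (read d: s2→s2)
  step 3: s2  (read d: s2→s2)
  step 4: s1  (read c: s2→s1)
  step 5: s5  (read d: s1→s5)
  step 6: s6  (read d: s5→s6)
  step 7: s0  (read d: s6→s0)
  step 8: s2  (read d: s0→s2)

After x (step 7): s0. After xy (step 8): s2.
They differ (s0 ≠ s2), so y is not a cycle from the state after x; this split is not the one the pumping-lemma construction produces, and pumping y need not keep the string in L(M).

no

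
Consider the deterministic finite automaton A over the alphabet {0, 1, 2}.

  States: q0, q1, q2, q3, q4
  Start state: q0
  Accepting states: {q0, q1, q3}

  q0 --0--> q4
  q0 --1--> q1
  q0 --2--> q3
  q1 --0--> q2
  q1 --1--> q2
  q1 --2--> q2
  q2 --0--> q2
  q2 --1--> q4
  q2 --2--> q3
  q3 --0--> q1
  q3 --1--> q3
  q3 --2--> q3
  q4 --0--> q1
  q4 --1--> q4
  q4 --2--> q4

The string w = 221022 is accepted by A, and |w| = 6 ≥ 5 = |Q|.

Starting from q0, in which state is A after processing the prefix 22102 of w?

State sequence: q0 -2-> q3 -2-> q3 -1-> q3 -0-> q1 -2-> q2

After reading 5 characters, A is in state q2.

q2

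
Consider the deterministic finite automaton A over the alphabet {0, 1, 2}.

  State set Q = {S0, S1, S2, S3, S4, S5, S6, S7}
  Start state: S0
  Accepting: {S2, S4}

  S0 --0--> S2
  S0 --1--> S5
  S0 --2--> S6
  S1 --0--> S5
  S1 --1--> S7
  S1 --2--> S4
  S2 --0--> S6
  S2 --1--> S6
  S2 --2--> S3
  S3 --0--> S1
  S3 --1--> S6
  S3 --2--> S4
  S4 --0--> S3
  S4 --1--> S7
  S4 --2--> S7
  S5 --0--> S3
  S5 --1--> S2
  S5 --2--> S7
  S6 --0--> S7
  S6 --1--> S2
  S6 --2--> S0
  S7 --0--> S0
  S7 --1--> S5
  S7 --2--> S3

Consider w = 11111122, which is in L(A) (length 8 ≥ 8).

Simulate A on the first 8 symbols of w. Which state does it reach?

Run of A on the first 8 characters of w = 1 1 1 1 1 1 2 2:
  step 0: S0  (start)
  step 1: S5  (read 1: S0→S5)
  step 2: S2  (read 1: S5→S2)
  step 3: S6  (read 1: S2→S6)
  step 4: S2  (read 1: S6→S2)
  step 5: S6  (read 1: S2→S6)
  step 6: S2  (read 1: S6→S2)
  step 7: S3  (read 2: S2→S3)
  step 8: S4  (read 2: S3→S4)

After reading 8 characters, A is in state S4.

S4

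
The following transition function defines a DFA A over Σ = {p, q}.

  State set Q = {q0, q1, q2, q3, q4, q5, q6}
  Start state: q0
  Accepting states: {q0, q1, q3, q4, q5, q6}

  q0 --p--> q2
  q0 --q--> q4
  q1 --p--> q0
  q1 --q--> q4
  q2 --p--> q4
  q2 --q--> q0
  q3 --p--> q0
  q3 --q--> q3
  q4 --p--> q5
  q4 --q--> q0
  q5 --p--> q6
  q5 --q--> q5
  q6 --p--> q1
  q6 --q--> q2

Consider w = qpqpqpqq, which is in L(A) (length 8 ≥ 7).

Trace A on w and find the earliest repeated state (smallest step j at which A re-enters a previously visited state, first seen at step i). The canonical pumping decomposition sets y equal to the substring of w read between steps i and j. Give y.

State sequence: q0 -q-> q4 -p-> q5 -q-> q5 -p-> q6 -q-> q2 -p-> q4 -q-> q0 -q-> q4
First repeat at step 3: q5 was already visited.

So i = 2, j = 3, giving x = w[0:2] = qp, y = w[2:3] = q, z = w[3:8] = pqpqq.
Check: |xy| = 3 ≤ 7 and |y| = 1 ≥ 1. Reading y takes A from q5 back to q5, so every xyⁱz is accepted.
With |Q| = 7, pigeonhole forces a state repeat no later than step 7; the substring read between the first and second visits to that state can be pumped.

q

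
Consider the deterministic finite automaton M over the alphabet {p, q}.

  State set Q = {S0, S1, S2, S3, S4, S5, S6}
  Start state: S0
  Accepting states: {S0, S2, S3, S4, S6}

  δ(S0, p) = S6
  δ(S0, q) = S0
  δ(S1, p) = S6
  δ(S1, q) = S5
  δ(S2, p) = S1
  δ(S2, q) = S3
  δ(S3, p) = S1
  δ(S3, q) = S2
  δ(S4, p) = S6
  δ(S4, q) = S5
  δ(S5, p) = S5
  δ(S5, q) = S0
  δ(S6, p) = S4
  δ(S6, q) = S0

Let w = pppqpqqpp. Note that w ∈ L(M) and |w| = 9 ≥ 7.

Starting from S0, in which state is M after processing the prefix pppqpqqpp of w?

Run of M on the first 9 characters of w = p p p q p q q p p:
  step 0: S0  (start)
  step 1: S6  (read p: S0→S6)
  step 2: S4  (read p: S6→S4)
  step 3: S6  (read p: S4→S6)
  step 4: S0  (read q: S6→S0)
  step 5: S6  (read p: S0→S6)
  step 6: S0  (read q: S6→S0)
  step 7: S0  (read q: S0→S0)
  step 8: S6  (read p: S0→S6)
  step 9: S4  (read p: S6→S4)

After reading 9 characters, M is in state S4.

S4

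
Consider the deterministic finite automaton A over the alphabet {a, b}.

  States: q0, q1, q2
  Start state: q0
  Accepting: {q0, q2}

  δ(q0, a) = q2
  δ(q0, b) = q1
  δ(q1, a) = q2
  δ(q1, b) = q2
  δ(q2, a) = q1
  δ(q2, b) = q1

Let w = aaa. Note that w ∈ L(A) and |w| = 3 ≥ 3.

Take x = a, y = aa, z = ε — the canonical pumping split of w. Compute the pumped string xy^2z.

xy^2z = a·aa·aa·ε = aaaaa.
Reading y = aa takes A from q2 back to q2, so after x·y·y the machine is still in q2, and z then leads to the accepting state q2. Hence aaaaa ∈ L(A).

aaaaa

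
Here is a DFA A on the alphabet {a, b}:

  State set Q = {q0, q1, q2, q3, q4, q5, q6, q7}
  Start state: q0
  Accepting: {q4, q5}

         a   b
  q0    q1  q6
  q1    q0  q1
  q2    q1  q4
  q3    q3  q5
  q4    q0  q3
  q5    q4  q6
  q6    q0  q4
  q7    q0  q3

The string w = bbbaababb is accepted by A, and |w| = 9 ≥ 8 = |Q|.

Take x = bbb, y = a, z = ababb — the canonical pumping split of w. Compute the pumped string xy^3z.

bbbaaaababb

xy^3z = bbb·a·a·a·ababb = bbbaaaababb.
Reading y = a takes A from q3 back to q3, so after x·y·y·y the machine is still in q3, and z then leads to the accepting state q5. Hence bbbaaaababb ∈ L(A).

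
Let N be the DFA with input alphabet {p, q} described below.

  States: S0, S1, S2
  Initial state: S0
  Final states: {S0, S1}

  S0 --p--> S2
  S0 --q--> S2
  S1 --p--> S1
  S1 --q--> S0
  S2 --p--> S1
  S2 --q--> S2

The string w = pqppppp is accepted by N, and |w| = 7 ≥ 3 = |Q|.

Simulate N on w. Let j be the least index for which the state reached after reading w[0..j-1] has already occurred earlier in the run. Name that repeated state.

Run of N on w = p q p p p p p:
  step 0: S0  (start)
  step 1: S2  (read p: S0→S2)
  step 2: S2  (read q: S2→S2)   ← first repeat (S2 seen earlier)
  step 3: S1  (read p: S2→S1)
  step 4: S1  (read p: S1→S1)
  step 5: S1  (read p: S1→S1)
  step 6: S1  (read p: S1→S1)
  step 7: S1  (read p: S1→S1)

The earliest repeat is at step j = 2: N is in S2, which it already visited at step i = 1.

S2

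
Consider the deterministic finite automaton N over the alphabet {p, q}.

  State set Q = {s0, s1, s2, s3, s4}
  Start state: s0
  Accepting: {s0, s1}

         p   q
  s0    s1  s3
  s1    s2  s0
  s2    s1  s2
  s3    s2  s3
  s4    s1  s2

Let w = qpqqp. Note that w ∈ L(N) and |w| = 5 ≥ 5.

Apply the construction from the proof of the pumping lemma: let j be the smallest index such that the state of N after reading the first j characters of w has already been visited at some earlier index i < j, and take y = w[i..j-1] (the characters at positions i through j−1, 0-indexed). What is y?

State sequence: s0 -q-> s3 -p-> s2 -q-> s2 -q-> s2 -p-> s1
First repeat at step 3: s2 was already visited.

So i = 2, j = 3, giving x = w[0:2] = qp, y = w[2:3] = q, z = w[3:5] = qp.
Check: |xy| = 3 ≤ 5 and |y| = 1 ≥ 1. Reading y takes N from s2 back to s2, so every xyⁱz is accepted.
Pumping length from the standard proof: p = 5 (the number of states). The repeated state found above gives |xy| = j ≤ 5 and |y| = j − i ≥ 1.

q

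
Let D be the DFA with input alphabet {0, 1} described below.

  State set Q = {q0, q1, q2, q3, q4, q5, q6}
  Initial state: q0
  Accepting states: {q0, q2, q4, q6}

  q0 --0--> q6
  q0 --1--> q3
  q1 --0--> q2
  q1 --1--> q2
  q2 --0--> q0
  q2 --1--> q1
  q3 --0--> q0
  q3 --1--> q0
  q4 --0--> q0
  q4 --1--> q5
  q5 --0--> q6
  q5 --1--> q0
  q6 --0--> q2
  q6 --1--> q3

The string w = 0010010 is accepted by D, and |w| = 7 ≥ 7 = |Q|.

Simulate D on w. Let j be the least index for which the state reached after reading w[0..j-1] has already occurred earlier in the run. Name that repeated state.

Run of D on w = 0 0 1 0 0 1 0:
  step 0: q0  (start)
  step 1: q6  (read 0: q0→q6)
  step 2: q2  (read 0: q6→q2)
  step 3: q1  (read 1: q2→q1)
  step 4: q2  (read 0: q1→q2)   ← first repeat (q2 seen earlier)
  step 5: q0  (read 0: q2→q0)
  step 6: q3  (read 1: q0→q3)
  step 7: q0  (read 0: q3→q0)

The earliest repeat is at step j = 4: D is in q2, which it already visited at step i = 2.

q2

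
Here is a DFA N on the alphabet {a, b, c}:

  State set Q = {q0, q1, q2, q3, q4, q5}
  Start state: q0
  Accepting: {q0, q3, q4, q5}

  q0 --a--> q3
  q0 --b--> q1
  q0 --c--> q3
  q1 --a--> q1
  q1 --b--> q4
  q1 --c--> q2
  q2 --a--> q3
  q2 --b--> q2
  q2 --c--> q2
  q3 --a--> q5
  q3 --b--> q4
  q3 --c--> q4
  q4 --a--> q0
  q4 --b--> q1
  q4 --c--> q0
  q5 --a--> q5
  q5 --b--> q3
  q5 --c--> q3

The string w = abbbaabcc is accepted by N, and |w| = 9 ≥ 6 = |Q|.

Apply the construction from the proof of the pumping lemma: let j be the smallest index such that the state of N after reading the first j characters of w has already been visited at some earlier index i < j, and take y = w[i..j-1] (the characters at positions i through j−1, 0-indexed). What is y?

bb

Run of N on w = a b b b a a b c c:
  step 0: q0  (start)
  step 1: q3  (read a: q0→q3)
  step 2: q4  (read b: q3→q4)
  step 3: q1  (read b: q4→q1)
  step 4: q4  (read b: q1→q4)   ← first repeat (q4 seen earlier)
  step 5: q0  (read a: q4→q0)
  step 6: q3  (read a: q0→q3)
  step 7: q4  (read b: q3→q4)
  step 8: q0  (read c: q4→q0)
  step 9: q3  (read c: q0→q3)

So i = 2, j = 4, giving x = w[0:2] = ab, y = w[2:4] = bb, z = w[4:9] = aabcc.
Check: |xy| = 4 ≤ 6 and |y| = 2 ≥ 1. Reading y takes N from q4 back to q4, so every xyⁱz is accepted.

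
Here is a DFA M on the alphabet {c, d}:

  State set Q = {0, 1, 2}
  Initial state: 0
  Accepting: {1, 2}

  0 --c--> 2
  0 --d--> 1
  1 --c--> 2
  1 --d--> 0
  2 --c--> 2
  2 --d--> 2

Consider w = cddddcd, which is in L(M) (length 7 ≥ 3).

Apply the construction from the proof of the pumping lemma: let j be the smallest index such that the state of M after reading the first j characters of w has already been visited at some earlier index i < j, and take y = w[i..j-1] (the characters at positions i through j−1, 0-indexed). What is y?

d

State sequence: 0 -c-> 2 -d-> 2 -d-> 2 -d-> 2 -d-> 2 -c-> 2 -d-> 2
First repeat at step 2: 2 was already visited.

So i = 1, j = 2, giving x = w[0:1] = c, y = w[1:2] = d, z = w[2:7] = dddcd.
Check: |xy| = 2 ≤ 3 and |y| = 1 ≥ 1. Reading y takes M from 2 back to 2, so every xyⁱz is accepted.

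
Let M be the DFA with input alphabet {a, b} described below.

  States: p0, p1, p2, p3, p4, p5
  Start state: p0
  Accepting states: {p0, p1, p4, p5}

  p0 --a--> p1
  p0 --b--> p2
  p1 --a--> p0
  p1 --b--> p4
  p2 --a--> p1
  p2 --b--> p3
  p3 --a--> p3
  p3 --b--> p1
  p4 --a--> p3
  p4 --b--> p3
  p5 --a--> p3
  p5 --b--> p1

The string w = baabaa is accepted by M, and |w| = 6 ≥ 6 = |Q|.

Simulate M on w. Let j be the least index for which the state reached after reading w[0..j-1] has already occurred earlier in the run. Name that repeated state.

Run of M on w = b a a b a a:
  step 0: p0  (start)
  step 1: p2  (read b: p0→p2)
  step 2: p1  (read a: p2→p1)
  step 3: p0  (read a: p1→p0)   ← first repeat (p0 seen earlier)
  step 4: p2  (read b: p0→p2)
  step 5: p1  (read a: p2→p1)
  step 6: p0  (read a: p1→p0)

The earliest repeat is at step j = 3: M is in p0, which it already visited at step i = 0.
Since M has 6 states, any run of length ≥ 6 visits 6+1 states, so by pigeonhole some state repeats within the first 6 steps — that repeat gives the pumpable loop.

p0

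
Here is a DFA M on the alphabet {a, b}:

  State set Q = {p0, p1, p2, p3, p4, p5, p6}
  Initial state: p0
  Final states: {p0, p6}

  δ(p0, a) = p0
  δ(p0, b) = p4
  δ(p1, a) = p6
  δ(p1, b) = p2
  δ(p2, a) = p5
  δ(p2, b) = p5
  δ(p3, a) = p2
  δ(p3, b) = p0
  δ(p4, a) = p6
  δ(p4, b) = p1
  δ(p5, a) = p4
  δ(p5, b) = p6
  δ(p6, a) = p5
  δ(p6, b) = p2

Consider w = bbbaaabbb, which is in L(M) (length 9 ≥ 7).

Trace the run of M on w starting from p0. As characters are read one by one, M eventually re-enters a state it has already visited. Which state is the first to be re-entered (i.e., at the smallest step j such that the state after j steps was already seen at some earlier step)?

p4

State sequence: p0 -b-> p4 -b-> p1 -b-> p2 -a-> p5 -a-> p4 -a-> p6 -b-> p2 -b-> p5 -b-> p6
First repeat at step 5: p4 was already visited.

The earliest repeat is at step j = 5: M is in p4, which it already visited at step i = 1.
Since M has 7 states, any run of length ≥ 7 visits 7+1 states, so by pigeonhole some state repeats within the first 7 steps — that repeat gives the pumpable loop.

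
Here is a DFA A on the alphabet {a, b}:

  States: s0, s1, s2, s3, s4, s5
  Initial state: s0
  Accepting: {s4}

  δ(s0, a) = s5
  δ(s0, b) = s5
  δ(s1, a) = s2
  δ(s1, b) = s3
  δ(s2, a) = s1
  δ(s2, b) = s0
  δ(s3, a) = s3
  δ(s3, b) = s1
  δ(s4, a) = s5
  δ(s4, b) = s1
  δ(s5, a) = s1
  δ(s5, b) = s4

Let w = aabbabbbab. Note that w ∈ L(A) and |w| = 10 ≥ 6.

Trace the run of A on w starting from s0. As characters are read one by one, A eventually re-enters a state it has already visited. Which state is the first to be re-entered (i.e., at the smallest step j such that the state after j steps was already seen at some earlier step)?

State sequence: s0 -a-> s5 -a-> s1 -b-> s3 -b-> s1 -a-> s2 -b-> s0 -b-> s5 -b-> s4 -a-> s5 -b-> s4
First repeat at step 4: s1 was already visited.

The earliest repeat is at step j = 4: A is in s1, which it already visited at step i = 2.
The DFA has 6 states, so the proof of the pumping lemma guarantees a repeated state among the first 6+1 visited; the segment between the two visits is the pumpable y.

s1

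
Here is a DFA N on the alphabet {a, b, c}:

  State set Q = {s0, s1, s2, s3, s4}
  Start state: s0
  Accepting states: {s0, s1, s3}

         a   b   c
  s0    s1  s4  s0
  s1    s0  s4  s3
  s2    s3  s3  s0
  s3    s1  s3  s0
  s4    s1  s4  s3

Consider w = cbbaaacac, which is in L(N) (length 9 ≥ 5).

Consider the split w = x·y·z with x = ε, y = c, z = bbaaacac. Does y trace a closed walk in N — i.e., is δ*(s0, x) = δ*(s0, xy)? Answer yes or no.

yes

Run of N on the first 1 characters of w = c:
  step 0: s0  (start)
  step 1: s0  (read c: s0→s0)

After x (step 0): s0. After xy (step 1): s0.
They match, so y = c drives N around a cycle from s0 back to itself; pumping y any number of times keeps N in s0 before reading z, and xyⁱz ∈ L(N) for every i ≥ 0.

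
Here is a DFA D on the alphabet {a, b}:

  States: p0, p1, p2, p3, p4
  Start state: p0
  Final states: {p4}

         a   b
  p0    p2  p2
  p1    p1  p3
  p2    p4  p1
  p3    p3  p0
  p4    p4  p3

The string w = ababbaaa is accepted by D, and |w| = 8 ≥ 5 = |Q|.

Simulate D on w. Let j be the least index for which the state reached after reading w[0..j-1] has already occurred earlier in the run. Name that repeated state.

p1

State sequence: p0 -a-> p2 -b-> p1 -a-> p1 -b-> p3 -b-> p0 -a-> p2 -a-> p4 -a-> p4
First repeat at step 3: p1 was already visited.

The earliest repeat is at step j = 3: D is in p1, which it already visited at step i = 2.
Since D has 5 states, any run of length ≥ 5 visits 5+1 states, so by pigeonhole some state repeats within the first 5 steps — that repeat gives the pumpable loop.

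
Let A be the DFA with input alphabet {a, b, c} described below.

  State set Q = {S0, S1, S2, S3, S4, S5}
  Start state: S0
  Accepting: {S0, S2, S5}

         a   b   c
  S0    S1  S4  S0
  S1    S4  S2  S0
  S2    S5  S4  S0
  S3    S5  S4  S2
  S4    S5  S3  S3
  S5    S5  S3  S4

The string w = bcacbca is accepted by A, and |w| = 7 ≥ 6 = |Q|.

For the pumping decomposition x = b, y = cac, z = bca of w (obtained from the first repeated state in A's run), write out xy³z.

bcaccaccacbca

xy^3z = b·cac·cac·cac·bca = bcaccaccacbca.
Reading y = cac takes A from S4 back to S4, so after x·y·y·y the machine is still in S4, and z then leads to the accepting state S5. Hence bcaccaccacbca ∈ L(A).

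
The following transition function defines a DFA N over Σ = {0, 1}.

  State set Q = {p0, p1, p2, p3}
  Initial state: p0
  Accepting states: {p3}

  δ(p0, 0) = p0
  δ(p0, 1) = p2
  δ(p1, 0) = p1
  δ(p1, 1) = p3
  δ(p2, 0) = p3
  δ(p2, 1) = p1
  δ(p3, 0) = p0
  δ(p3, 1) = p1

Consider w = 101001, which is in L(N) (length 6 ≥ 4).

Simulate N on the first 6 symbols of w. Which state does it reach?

p3

Run of N on the first 6 characters of w = 1 0 1 0 0 1:
  step 0: p0  (start)
  step 1: p2  (read 1: p0→p2)
  step 2: p3  (read 0: p2→p3)
  step 3: p1  (read 1: p3→p1)
  step 4: p1  (read 0: p1→p1)
  step 5: p1  (read 0: p1→p1)
  step 6: p3  (read 1: p1→p3)

After reading 6 characters, N is in state p3.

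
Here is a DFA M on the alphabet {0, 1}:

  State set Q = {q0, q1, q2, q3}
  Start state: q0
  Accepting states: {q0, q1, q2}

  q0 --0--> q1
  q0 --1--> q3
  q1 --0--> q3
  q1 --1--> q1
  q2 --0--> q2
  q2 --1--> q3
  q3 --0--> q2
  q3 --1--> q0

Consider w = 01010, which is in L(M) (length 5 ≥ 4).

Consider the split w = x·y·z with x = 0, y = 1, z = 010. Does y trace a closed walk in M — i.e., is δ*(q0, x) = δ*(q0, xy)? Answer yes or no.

State sequence: q0 -0-> q1 -1-> q1

After x (step 1): q1. After xy (step 2): q1.
They match, so y = 1 drives M around a cycle from q1 back to itself; pumping y any number of times keeps M in q1 before reading z, and xyⁱz ∈ L(M) for every i ≥ 0.

yes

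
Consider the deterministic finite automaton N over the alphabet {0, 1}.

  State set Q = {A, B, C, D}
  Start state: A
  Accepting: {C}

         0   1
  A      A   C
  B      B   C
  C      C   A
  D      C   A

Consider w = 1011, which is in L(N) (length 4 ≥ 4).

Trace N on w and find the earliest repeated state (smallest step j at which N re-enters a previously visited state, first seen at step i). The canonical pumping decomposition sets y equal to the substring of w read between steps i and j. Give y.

Run of N on w = 1 0 1 1:
  step 0: A  (start)
  step 1: C  (read 1: A→C)
  step 2: C  (read 0: C→C)   ← first repeat (C seen earlier)
  step 3: A  (read 1: C→A)
  step 4: C  (read 1: A→C)

So i = 1, j = 2, giving x = w[0:1] = 1, y = w[1:2] = 0, z = w[2:4] = 11.
Check: |xy| = 2 ≤ 4 and |y| = 1 ≥ 1. Reading y takes N from C back to C, so every xyⁱz is accepted.

0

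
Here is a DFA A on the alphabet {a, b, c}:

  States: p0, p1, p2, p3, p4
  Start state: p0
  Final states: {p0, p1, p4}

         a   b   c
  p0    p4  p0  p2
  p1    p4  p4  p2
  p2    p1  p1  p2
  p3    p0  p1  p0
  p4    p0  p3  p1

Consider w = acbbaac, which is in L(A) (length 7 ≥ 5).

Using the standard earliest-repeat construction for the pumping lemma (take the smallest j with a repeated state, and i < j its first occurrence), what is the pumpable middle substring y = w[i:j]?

Run of A on w = a c b b a a c:
  step 0: p0  (start)
  step 1: p4  (read a: p0→p4)
  step 2: p1  (read c: p4→p1)
  step 3: p4  (read b: p1→p4)   ← first repeat (p4 seen earlier)
  step 4: p3  (read b: p4→p3)
  step 5: p0  (read a: p3→p0)
  step 6: p4  (read a: p0→p4)
  step 7: p1  (read c: p4→p1)

So i = 1, j = 3, giving x = w[0:1] = a, y = w[1:3] = cb, z = w[3:7] = baac.
Check: |xy| = 3 ≤ 5 and |y| = 2 ≥ 1. Reading y takes A from p4 back to p4, so every xyⁱz is accepted.
Pumping length from the standard proof: p = 5 (the number of states). The repeated state found above gives |xy| = j ≤ 5 and |y| = j − i ≥ 1.

cb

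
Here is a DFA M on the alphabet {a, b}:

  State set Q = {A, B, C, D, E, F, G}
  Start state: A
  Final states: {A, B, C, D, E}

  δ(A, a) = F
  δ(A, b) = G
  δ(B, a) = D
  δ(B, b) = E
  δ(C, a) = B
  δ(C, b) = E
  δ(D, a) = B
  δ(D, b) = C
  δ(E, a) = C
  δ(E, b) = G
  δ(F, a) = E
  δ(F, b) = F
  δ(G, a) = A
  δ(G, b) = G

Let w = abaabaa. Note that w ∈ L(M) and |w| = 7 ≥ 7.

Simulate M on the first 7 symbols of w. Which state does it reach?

B

Run of M on the first 7 characters of w = a b a a b a a:
  step 0: A  (start)
  step 1: F  (read a: A→F)
  step 2: F  (read b: F→F)
  step 3: E  (read a: F→E)
  step 4: C  (read a: E→C)
  step 5: E  (read b: C→E)
  step 6: C  (read a: E→C)
  step 7: B  (read a: C→B)

After reading 7 characters, M is in state B.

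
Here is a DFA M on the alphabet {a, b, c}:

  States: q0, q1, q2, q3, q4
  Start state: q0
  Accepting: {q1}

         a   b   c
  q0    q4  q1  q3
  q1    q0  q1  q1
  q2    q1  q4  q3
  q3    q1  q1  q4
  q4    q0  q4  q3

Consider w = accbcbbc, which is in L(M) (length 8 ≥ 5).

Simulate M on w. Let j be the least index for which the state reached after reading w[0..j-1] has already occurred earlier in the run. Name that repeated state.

q4

Run of M on w = a c c b c b b c:
  step 0: q0  (start)
  step 1: q4  (read a: q0→q4)
  step 2: q3  (read c: q4→q3)
  step 3: q4  (read c: q3→q4)   ← first repeat (q4 seen earlier)
  step 4: q4  (read b: q4→q4)
  step 5: q3  (read c: q4→q3)
  step 6: q1  (read b: q3→q1)
  step 7: q1  (read b: q1→q1)
  step 8: q1  (read c: q1→q1)

The earliest repeat is at step j = 3: M is in q4, which it already visited at step i = 1.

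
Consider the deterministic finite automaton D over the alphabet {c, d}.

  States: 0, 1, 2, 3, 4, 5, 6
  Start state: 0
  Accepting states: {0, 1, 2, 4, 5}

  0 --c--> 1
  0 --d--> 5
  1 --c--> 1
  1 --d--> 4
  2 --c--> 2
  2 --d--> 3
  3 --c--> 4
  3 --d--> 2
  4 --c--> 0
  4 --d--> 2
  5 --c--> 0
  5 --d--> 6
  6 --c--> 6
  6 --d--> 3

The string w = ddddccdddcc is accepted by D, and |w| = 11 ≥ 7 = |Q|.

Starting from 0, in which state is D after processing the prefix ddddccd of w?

State sequence: 0 -d-> 5 -d-> 6 -d-> 3 -d-> 2 -c-> 2 -c-> 2 -d-> 3

After reading 7 characters, D is in state 3.
(This kind of state-tracing is the core of the pumping-lemma construction: with 7 states, pigeonhole forces a repeat within the first 7 steps.)

3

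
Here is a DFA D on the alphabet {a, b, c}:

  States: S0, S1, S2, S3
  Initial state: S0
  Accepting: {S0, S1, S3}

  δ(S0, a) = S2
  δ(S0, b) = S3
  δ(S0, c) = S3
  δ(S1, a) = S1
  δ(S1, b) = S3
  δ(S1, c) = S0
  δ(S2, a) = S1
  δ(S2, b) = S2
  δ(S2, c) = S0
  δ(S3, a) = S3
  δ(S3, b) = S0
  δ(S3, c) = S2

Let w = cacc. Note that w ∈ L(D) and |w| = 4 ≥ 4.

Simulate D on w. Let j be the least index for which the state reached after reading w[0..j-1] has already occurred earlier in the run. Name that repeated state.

S3

State sequence: S0 -c-> S3 -a-> S3 -c-> S2 -c-> S0
First repeat at step 2: S3 was already visited.

The earliest repeat is at step j = 2: D is in S3, which it already visited at step i = 1.
Since D has 4 states, any run of length ≥ 4 visits 4+1 states, so by pigeonhole some state repeats within the first 4 steps — that repeat gives the pumpable loop.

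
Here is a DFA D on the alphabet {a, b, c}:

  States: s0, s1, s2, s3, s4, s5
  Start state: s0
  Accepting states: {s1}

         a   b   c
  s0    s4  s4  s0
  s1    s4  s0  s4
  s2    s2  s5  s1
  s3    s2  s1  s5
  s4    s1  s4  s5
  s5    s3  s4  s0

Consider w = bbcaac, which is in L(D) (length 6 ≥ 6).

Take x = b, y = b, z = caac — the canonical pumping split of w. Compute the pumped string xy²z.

bbbcaac

xy^2z = b·b·b·caac = bbbcaac.
Reading y = b takes D from s4 back to s4, so after x·y·y the machine is still in s4, and z then leads to the accepting state s1. Hence bbbcaac ∈ L(D).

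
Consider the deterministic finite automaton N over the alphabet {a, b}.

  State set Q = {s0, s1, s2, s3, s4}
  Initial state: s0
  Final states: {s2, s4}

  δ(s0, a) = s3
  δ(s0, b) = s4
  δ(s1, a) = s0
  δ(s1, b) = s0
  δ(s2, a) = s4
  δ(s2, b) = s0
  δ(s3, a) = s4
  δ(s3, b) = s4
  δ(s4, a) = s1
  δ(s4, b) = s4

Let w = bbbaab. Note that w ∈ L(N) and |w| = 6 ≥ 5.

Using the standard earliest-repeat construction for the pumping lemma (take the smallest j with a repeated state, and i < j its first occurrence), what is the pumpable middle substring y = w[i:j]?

State sequence: s0 -b-> s4 -b-> s4 -b-> s4 -a-> s1 -a-> s0 -b-> s4
First repeat at step 2: s4 was already visited.

So i = 1, j = 2, giving x = w[0:1] = b, y = w[1:2] = b, z = w[2:6] = baab.
Check: |xy| = 2 ≤ 5 and |y| = 1 ≥ 1. Reading y takes N from s4 back to s4, so every xyⁱz is accepted.
With |Q| = 5, pigeonhole forces a state repeat no later than step 5; the substring read between the first and second visits to that state can be pumped.

b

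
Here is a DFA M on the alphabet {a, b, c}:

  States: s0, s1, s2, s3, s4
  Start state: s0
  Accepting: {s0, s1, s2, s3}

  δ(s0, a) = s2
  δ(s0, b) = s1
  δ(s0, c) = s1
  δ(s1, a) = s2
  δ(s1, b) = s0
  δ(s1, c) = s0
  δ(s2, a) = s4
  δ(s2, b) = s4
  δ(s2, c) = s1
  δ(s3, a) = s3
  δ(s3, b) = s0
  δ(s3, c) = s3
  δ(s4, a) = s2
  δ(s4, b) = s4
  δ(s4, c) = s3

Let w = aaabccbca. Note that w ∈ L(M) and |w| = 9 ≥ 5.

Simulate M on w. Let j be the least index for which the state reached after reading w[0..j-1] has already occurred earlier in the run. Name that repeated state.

State sequence: s0 -a-> s2 -a-> s4 -a-> s2 -b-> s4 -c-> s3 -c-> s3 -b-> s0 -c-> s1 -a-> s2
First repeat at step 3: s2 was already visited.

The earliest repeat is at step j = 3: M is in s2, which it already visited at step i = 1.
With |Q| = 5, pigeonhole forces a state repeat no later than step 5; the substring read between the first and second visits to that state can be pumped.

s2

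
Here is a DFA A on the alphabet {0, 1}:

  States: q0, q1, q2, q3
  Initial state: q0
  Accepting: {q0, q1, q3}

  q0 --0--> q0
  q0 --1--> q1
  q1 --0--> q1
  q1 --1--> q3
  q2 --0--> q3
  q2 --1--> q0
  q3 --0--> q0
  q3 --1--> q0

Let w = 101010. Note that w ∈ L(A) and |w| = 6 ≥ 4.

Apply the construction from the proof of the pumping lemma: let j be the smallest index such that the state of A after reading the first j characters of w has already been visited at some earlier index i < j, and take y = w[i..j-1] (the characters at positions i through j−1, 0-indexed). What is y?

Run of A on w = 1 0 1 0 1 0:
  step 0: q0  (start)
  step 1: q1  (read 1: q0→q1)
  step 2: q1  (read 0: q1→q1)   ← first repeat (q1 seen earlier)
  step 3: q3  (read 1: q1→q3)
  step 4: q0  (read 0: q3→q0)
  step 5: q1  (read 1: q0→q1)
  step 6: q1  (read 0: q1→q1)

So i = 1, j = 2, giving x = w[0:1] = 1, y = w[1:2] = 0, z = w[2:6] = 1010.
Check: |xy| = 2 ≤ 4 and |y| = 1 ≥ 1. Reading y takes A from q1 back to q1, so every xyⁱz is accepted.

0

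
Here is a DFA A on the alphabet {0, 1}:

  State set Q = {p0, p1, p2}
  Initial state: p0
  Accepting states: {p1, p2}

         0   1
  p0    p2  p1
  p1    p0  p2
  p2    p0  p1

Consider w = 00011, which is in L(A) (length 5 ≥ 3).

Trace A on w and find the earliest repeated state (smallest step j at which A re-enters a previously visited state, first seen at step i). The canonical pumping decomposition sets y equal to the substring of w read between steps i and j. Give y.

State sequence: p0 -0-> p2 -0-> p0 -0-> p2 -1-> p1 -1-> p2
First repeat at step 2: p0 was already visited.

So i = 0, j = 2, giving x = w[0:0] = ε, y = w[0:2] = 00, z = w[2:5] = 011.
Check: |xy| = 2 ≤ 3 and |y| = 2 ≥ 1. Reading y takes A from p0 back to p0, so every xyⁱz is accepted.

00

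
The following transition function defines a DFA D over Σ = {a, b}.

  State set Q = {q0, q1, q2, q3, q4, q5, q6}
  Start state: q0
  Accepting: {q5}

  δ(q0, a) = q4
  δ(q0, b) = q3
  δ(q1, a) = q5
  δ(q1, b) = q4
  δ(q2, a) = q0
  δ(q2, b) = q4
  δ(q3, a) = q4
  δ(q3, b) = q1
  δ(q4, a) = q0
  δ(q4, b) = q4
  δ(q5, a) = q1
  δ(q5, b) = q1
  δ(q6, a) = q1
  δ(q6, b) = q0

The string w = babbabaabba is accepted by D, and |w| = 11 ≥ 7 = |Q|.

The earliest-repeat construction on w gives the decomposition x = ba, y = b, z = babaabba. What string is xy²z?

xy^2z = ba·b·b·babaabba = babbbabaabba.
Reading y = b takes D from q4 back to q4, so after x·y·y the machine is still in q4, and z then leads to the accepting state q5. Hence babbbabaabba ∈ L(D).

babbbabaabba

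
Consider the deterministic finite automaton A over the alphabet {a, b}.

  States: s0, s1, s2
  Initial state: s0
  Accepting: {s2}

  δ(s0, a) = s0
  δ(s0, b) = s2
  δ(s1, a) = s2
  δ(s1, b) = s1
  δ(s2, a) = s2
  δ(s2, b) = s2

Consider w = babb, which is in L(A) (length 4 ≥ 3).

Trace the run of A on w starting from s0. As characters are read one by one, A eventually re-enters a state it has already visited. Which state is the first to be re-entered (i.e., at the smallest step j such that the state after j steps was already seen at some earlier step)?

s2

State sequence: s0 -b-> s2 -a-> s2 -b-> s2 -b-> s2
First repeat at step 2: s2 was already visited.

The earliest repeat is at step j = 2: A is in s2, which it already visited at step i = 1.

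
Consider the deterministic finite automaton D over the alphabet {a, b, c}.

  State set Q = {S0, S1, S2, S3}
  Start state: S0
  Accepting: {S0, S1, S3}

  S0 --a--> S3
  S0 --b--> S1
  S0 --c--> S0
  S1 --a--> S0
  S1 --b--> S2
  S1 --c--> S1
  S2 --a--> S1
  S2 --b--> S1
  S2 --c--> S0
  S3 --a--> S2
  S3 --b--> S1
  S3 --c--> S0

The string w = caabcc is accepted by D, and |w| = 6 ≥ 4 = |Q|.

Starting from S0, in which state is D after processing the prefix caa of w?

S2

State sequence: S0 -c-> S0 -a-> S3 -a-> S2

After reading 3 characters, D is in state S2.
(This kind of state-tracing is the core of the pumping-lemma construction: with 4 states, pigeonhole forces a repeat within the first 4 steps.)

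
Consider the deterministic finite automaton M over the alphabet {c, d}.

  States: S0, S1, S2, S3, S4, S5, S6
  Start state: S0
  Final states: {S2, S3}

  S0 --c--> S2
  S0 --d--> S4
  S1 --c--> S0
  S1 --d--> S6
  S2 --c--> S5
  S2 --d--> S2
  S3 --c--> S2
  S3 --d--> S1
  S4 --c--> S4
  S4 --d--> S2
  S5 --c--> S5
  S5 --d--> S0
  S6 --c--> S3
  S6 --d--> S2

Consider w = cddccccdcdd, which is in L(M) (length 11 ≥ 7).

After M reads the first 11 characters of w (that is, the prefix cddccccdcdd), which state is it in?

S2

Run of M on the first 11 characters of w = c d d c c c c d c d d:
  step 0: S0  (start)
  step 1: S2  (read c: S0→S2)
  step 2: S2  (read d: S2→S2)
  step 3: S2  (read d: S2→S2)
  step 4: S5  (read c: S2→S5)
  step 5: S5  (read c: S5→S5)
  step 6: S5  (read c: S5→S5)
  step 7: S5  (read c: S5→S5)
  step 8: S0  (read d: S5→S0)
  step 9: S2  (read c: S0→S2)
  step 10: S2  (read d: S2→S2)
  step 11: S2  (read d: S2→S2)

After reading 11 characters, M is in state S2.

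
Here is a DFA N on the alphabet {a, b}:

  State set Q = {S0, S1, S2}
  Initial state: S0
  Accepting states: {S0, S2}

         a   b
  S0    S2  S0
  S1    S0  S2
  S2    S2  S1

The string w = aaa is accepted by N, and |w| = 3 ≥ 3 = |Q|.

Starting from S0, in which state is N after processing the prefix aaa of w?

S2

State sequence: S0 -a-> S2 -a-> S2 -a-> S2

After reading 3 characters, N is in state S2.
(This kind of state-tracing is the core of the pumping-lemma construction: with 3 states, pigeonhole forces a repeat within the first 3 steps.)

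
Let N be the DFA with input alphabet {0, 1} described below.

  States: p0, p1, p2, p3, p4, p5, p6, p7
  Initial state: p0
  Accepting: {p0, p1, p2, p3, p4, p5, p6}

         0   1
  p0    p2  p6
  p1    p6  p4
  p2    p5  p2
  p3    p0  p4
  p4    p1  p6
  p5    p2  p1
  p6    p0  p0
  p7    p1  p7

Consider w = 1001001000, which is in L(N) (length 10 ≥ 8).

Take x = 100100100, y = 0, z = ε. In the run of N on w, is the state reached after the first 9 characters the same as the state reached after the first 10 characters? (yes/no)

State sequence: p0 -1-> p6 -0-> p0 -0-> p2 -1-> p2 -0-> p5 -0-> p2 -1-> p2 -0-> p5 -0-> p2 -0-> p5

After x (step 9): p2. After xy (step 10): p5.
They differ (p2 ≠ p5), so y is not a cycle from the state after x; this split is not the one the pumping-lemma construction produces, and pumping y need not keep the string in L(N).

no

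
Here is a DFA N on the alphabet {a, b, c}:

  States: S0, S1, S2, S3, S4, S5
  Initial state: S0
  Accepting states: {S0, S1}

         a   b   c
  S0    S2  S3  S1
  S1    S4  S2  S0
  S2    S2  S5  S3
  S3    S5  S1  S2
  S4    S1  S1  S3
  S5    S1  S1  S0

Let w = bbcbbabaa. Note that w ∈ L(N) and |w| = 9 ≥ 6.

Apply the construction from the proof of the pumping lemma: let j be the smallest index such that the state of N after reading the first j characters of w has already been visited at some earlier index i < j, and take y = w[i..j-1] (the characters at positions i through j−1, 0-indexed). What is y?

Run of N on w = b b c b b a b a a:
  step 0: S0  (start)
  step 1: S3  (read b: S0→S3)
  step 2: S1  (read b: S3→S1)
  step 3: S0  (read c: S1→S0)   ← first repeat (S0 seen earlier)
  step 4: S3  (read b: S0→S3)
  step 5: S1  (read b: S3→S1)
  step 6: S4  (read a: S1→S4)
  step 7: S1  (read b: S4→S1)
  step 8: S4  (read a: S1→S4)
  step 9: S1  (read a: S4→S1)

So i = 0, j = 3, giving x = w[0:0] = ε, y = w[0:3] = bbc, z = w[3:9] = bbabaa.
Check: |xy| = 3 ≤ 6 and |y| = 3 ≥ 1. Reading y takes N from S0 back to S0, so every xyⁱz is accepted.
Pumping length from the standard proof: p = 6 (the number of states). The repeated state found above gives |xy| = j ≤ 6 and |y| = j − i ≥ 1.

bbc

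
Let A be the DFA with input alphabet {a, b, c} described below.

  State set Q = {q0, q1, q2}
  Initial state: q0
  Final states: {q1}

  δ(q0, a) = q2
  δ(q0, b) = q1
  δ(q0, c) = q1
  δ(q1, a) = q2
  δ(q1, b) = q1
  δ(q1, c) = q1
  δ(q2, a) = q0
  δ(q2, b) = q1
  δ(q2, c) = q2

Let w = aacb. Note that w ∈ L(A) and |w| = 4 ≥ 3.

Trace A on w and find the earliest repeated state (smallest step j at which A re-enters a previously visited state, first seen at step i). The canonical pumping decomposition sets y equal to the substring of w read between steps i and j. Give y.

State sequence: q0 -a-> q2 -a-> q0 -c-> q1 -b-> q1
First repeat at step 2: q0 was already visited.

So i = 0, j = 2, giving x = w[0:0] = ε, y = w[0:2] = aa, z = w[2:4] = cb.
Check: |xy| = 2 ≤ 3 and |y| = 2 ≥ 1. Reading y takes A from q0 back to q0, so every xyⁱz is accepted.
Pumping length from the standard proof: p = 3 (the number of states). The repeated state found above gives |xy| = j ≤ 3 and |y| = j − i ≥ 1.

aa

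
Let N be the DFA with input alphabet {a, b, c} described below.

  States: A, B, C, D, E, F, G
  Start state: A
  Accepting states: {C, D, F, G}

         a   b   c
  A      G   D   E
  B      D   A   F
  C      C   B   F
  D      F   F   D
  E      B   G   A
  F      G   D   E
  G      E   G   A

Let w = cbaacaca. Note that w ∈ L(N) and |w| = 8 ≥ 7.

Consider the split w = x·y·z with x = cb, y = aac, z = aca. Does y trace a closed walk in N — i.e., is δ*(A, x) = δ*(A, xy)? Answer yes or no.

Run of N on the first 5 characters of w = c b a a c:
  step 0: A  (start)
  step 1: E  (read c: A→E)
  step 2: G  (read b: E→G)
  step 3: E  (read a: G→E)
  step 4: B  (read a: E→B)
  step 5: F  (read c: B→F)

After x (step 2): G. After xy (step 5): F.
They differ (G ≠ F), so y is not a cycle from the state after x; this split is not the one the pumping-lemma construction produces, and pumping y need not keep the string in L(N).

no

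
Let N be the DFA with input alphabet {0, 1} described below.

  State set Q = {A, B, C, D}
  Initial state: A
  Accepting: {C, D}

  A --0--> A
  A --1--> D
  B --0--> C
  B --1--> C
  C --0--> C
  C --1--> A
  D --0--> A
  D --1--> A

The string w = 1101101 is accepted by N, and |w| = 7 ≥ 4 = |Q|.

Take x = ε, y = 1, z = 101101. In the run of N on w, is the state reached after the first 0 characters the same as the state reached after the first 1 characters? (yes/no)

Run of N on the first 1 characters of w = 1:
  step 0: A  (start)
  step 1: D  (read 1: A→D)

After x (step 0): A. After xy (step 1): D.
They differ (A ≠ D), so y is not a cycle from the state after x; this split is not the one the pumping-lemma construction produces, and pumping y need not keep the string in L(N).

no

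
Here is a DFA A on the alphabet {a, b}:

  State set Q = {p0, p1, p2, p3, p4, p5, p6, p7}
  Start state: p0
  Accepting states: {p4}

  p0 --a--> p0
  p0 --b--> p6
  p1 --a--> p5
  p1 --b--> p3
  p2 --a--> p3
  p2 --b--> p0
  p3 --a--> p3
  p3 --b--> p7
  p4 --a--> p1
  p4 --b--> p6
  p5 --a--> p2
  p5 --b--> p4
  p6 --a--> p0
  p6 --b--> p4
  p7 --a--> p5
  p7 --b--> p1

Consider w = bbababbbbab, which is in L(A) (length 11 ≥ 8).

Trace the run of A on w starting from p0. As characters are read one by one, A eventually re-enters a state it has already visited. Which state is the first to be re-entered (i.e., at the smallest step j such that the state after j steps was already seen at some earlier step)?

p3

State sequence: p0 -b-> p6 -b-> p4 -a-> p1 -b-> p3 -a-> p3 -b-> p7 -b-> p1 -b-> p3 -b-> p7 -a-> p5 -b-> p4
First repeat at step 5: p3 was already visited.

The earliest repeat is at step j = 5: A is in p3, which it already visited at step i = 4.
With |Q| = 8, pigeonhole forces a state repeat no later than step 8; the substring read between the first and second visits to that state can be pumped.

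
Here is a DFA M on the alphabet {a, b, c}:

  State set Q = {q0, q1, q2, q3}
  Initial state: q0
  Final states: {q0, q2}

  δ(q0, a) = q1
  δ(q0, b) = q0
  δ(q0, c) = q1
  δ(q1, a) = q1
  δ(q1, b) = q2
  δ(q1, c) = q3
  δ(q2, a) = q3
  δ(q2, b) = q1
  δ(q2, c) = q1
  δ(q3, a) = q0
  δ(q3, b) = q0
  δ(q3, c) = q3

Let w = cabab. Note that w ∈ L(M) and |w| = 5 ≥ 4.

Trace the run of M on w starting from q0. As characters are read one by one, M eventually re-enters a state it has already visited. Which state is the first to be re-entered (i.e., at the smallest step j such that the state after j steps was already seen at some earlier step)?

State sequence: q0 -c-> q1 -a-> q1 -b-> q2 -a-> q3 -b-> q0
First repeat at step 2: q1 was already visited.

The earliest repeat is at step j = 2: M is in q1, which it already visited at step i = 1.
Pumping length from the standard proof: p = 4 (the number of states). The repeated state found above gives |xy| = j ≤ 4 and |y| = j − i ≥ 1.

q1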